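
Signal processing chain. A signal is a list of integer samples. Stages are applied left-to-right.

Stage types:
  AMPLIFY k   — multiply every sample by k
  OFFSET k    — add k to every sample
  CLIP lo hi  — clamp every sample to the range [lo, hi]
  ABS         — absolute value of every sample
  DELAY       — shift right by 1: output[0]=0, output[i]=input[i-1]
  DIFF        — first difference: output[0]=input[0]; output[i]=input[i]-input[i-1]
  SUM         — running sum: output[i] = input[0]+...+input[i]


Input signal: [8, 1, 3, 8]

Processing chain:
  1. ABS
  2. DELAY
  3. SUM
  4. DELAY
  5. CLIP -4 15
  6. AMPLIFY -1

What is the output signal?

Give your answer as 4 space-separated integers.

Answer: 0 0 -8 -9

Derivation:
Input: [8, 1, 3, 8]
Stage 1 (ABS): |8|=8, |1|=1, |3|=3, |8|=8 -> [8, 1, 3, 8]
Stage 2 (DELAY): [0, 8, 1, 3] = [0, 8, 1, 3] -> [0, 8, 1, 3]
Stage 3 (SUM): sum[0..0]=0, sum[0..1]=8, sum[0..2]=9, sum[0..3]=12 -> [0, 8, 9, 12]
Stage 4 (DELAY): [0, 0, 8, 9] = [0, 0, 8, 9] -> [0, 0, 8, 9]
Stage 5 (CLIP -4 15): clip(0,-4,15)=0, clip(0,-4,15)=0, clip(8,-4,15)=8, clip(9,-4,15)=9 -> [0, 0, 8, 9]
Stage 6 (AMPLIFY -1): 0*-1=0, 0*-1=0, 8*-1=-8, 9*-1=-9 -> [0, 0, -8, -9]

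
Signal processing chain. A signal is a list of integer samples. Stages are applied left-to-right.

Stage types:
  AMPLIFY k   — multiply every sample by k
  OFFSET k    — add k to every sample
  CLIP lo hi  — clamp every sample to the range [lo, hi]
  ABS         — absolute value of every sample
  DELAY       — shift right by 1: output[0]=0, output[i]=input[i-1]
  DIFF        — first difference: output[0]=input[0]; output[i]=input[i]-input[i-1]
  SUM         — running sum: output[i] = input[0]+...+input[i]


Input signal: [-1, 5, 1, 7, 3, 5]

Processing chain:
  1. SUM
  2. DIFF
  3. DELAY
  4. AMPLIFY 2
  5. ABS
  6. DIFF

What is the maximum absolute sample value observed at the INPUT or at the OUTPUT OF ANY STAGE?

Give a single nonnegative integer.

Input: [-1, 5, 1, 7, 3, 5] (max |s|=7)
Stage 1 (SUM): sum[0..0]=-1, sum[0..1]=4, sum[0..2]=5, sum[0..3]=12, sum[0..4]=15, sum[0..5]=20 -> [-1, 4, 5, 12, 15, 20] (max |s|=20)
Stage 2 (DIFF): s[0]=-1, 4--1=5, 5-4=1, 12-5=7, 15-12=3, 20-15=5 -> [-1, 5, 1, 7, 3, 5] (max |s|=7)
Stage 3 (DELAY): [0, -1, 5, 1, 7, 3] = [0, -1, 5, 1, 7, 3] -> [0, -1, 5, 1, 7, 3] (max |s|=7)
Stage 4 (AMPLIFY 2): 0*2=0, -1*2=-2, 5*2=10, 1*2=2, 7*2=14, 3*2=6 -> [0, -2, 10, 2, 14, 6] (max |s|=14)
Stage 5 (ABS): |0|=0, |-2|=2, |10|=10, |2|=2, |14|=14, |6|=6 -> [0, 2, 10, 2, 14, 6] (max |s|=14)
Stage 6 (DIFF): s[0]=0, 2-0=2, 10-2=8, 2-10=-8, 14-2=12, 6-14=-8 -> [0, 2, 8, -8, 12, -8] (max |s|=12)
Overall max amplitude: 20

Answer: 20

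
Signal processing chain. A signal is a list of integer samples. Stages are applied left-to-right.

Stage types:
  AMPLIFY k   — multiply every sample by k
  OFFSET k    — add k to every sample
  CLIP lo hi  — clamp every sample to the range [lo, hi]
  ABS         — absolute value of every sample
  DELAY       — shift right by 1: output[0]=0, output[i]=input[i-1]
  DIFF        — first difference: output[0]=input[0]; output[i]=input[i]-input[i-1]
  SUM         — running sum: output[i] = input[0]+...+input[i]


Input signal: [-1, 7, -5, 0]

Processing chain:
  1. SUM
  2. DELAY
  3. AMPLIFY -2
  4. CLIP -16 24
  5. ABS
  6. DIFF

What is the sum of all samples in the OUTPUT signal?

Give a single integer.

Input: [-1, 7, -5, 0]
Stage 1 (SUM): sum[0..0]=-1, sum[0..1]=6, sum[0..2]=1, sum[0..3]=1 -> [-1, 6, 1, 1]
Stage 2 (DELAY): [0, -1, 6, 1] = [0, -1, 6, 1] -> [0, -1, 6, 1]
Stage 3 (AMPLIFY -2): 0*-2=0, -1*-2=2, 6*-2=-12, 1*-2=-2 -> [0, 2, -12, -2]
Stage 4 (CLIP -16 24): clip(0,-16,24)=0, clip(2,-16,24)=2, clip(-12,-16,24)=-12, clip(-2,-16,24)=-2 -> [0, 2, -12, -2]
Stage 5 (ABS): |0|=0, |2|=2, |-12|=12, |-2|=2 -> [0, 2, 12, 2]
Stage 6 (DIFF): s[0]=0, 2-0=2, 12-2=10, 2-12=-10 -> [0, 2, 10, -10]
Output sum: 2

Answer: 2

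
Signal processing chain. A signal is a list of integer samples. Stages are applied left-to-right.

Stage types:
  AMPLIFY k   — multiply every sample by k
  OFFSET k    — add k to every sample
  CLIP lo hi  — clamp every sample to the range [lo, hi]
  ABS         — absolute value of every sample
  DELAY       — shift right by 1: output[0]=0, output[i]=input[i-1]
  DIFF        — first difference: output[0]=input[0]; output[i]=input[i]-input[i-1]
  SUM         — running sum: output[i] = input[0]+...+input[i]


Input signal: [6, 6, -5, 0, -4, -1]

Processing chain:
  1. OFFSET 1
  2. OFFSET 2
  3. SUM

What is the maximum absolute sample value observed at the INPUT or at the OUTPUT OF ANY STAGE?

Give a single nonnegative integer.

Input: [6, 6, -5, 0, -4, -1] (max |s|=6)
Stage 1 (OFFSET 1): 6+1=7, 6+1=7, -5+1=-4, 0+1=1, -4+1=-3, -1+1=0 -> [7, 7, -4, 1, -3, 0] (max |s|=7)
Stage 2 (OFFSET 2): 7+2=9, 7+2=9, -4+2=-2, 1+2=3, -3+2=-1, 0+2=2 -> [9, 9, -2, 3, -1, 2] (max |s|=9)
Stage 3 (SUM): sum[0..0]=9, sum[0..1]=18, sum[0..2]=16, sum[0..3]=19, sum[0..4]=18, sum[0..5]=20 -> [9, 18, 16, 19, 18, 20] (max |s|=20)
Overall max amplitude: 20

Answer: 20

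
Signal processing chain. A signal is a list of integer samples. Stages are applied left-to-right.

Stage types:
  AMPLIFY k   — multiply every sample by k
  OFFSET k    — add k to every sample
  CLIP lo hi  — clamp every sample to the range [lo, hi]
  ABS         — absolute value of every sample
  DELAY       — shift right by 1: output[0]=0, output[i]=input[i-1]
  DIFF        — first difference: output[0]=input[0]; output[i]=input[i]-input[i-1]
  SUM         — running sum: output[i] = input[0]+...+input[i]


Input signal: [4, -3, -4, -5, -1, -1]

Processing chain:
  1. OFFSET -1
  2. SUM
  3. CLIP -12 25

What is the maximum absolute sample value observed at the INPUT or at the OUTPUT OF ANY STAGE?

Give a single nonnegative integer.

Input: [4, -3, -4, -5, -1, -1] (max |s|=5)
Stage 1 (OFFSET -1): 4+-1=3, -3+-1=-4, -4+-1=-5, -5+-1=-6, -1+-1=-2, -1+-1=-2 -> [3, -4, -5, -6, -2, -2] (max |s|=6)
Stage 2 (SUM): sum[0..0]=3, sum[0..1]=-1, sum[0..2]=-6, sum[0..3]=-12, sum[0..4]=-14, sum[0..5]=-16 -> [3, -1, -6, -12, -14, -16] (max |s|=16)
Stage 3 (CLIP -12 25): clip(3,-12,25)=3, clip(-1,-12,25)=-1, clip(-6,-12,25)=-6, clip(-12,-12,25)=-12, clip(-14,-12,25)=-12, clip(-16,-12,25)=-12 -> [3, -1, -6, -12, -12, -12] (max |s|=12)
Overall max amplitude: 16

Answer: 16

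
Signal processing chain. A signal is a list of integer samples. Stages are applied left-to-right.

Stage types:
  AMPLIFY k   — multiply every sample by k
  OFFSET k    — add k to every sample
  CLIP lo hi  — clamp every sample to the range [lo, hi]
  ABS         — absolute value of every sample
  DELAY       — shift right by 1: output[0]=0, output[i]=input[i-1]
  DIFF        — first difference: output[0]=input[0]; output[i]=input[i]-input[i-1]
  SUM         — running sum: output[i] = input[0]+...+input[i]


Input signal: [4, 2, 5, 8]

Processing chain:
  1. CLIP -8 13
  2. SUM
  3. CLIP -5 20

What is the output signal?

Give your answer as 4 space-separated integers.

Answer: 4 6 11 19

Derivation:
Input: [4, 2, 5, 8]
Stage 1 (CLIP -8 13): clip(4,-8,13)=4, clip(2,-8,13)=2, clip(5,-8,13)=5, clip(8,-8,13)=8 -> [4, 2, 5, 8]
Stage 2 (SUM): sum[0..0]=4, sum[0..1]=6, sum[0..2]=11, sum[0..3]=19 -> [4, 6, 11, 19]
Stage 3 (CLIP -5 20): clip(4,-5,20)=4, clip(6,-5,20)=6, clip(11,-5,20)=11, clip(19,-5,20)=19 -> [4, 6, 11, 19]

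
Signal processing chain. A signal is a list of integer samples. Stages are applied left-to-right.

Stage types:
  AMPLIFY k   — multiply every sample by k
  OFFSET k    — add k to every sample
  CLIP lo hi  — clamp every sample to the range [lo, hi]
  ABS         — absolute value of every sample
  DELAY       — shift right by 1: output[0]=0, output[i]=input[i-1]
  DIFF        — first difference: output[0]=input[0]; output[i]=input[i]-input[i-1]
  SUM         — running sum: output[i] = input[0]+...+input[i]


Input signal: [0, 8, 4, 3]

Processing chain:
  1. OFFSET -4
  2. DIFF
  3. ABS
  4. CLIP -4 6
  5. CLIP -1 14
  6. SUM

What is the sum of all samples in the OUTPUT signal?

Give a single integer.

Input: [0, 8, 4, 3]
Stage 1 (OFFSET -4): 0+-4=-4, 8+-4=4, 4+-4=0, 3+-4=-1 -> [-4, 4, 0, -1]
Stage 2 (DIFF): s[0]=-4, 4--4=8, 0-4=-4, -1-0=-1 -> [-4, 8, -4, -1]
Stage 3 (ABS): |-4|=4, |8|=8, |-4|=4, |-1|=1 -> [4, 8, 4, 1]
Stage 4 (CLIP -4 6): clip(4,-4,6)=4, clip(8,-4,6)=6, clip(4,-4,6)=4, clip(1,-4,6)=1 -> [4, 6, 4, 1]
Stage 5 (CLIP -1 14): clip(4,-1,14)=4, clip(6,-1,14)=6, clip(4,-1,14)=4, clip(1,-1,14)=1 -> [4, 6, 4, 1]
Stage 6 (SUM): sum[0..0]=4, sum[0..1]=10, sum[0..2]=14, sum[0..3]=15 -> [4, 10, 14, 15]
Output sum: 43

Answer: 43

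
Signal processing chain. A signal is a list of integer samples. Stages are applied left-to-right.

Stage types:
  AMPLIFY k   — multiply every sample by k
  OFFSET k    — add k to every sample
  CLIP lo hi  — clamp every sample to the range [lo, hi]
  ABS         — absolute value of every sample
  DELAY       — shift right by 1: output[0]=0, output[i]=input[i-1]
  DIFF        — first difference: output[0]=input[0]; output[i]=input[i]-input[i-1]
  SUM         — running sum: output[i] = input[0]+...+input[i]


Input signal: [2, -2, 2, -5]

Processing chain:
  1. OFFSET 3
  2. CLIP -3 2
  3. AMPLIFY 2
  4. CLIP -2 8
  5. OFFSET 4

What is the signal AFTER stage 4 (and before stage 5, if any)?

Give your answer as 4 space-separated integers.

Answer: 4 2 4 -2

Derivation:
Input: [2, -2, 2, -5]
Stage 1 (OFFSET 3): 2+3=5, -2+3=1, 2+3=5, -5+3=-2 -> [5, 1, 5, -2]
Stage 2 (CLIP -3 2): clip(5,-3,2)=2, clip(1,-3,2)=1, clip(5,-3,2)=2, clip(-2,-3,2)=-2 -> [2, 1, 2, -2]
Stage 3 (AMPLIFY 2): 2*2=4, 1*2=2, 2*2=4, -2*2=-4 -> [4, 2, 4, -4]
Stage 4 (CLIP -2 8): clip(4,-2,8)=4, clip(2,-2,8)=2, clip(4,-2,8)=4, clip(-4,-2,8)=-2 -> [4, 2, 4, -2]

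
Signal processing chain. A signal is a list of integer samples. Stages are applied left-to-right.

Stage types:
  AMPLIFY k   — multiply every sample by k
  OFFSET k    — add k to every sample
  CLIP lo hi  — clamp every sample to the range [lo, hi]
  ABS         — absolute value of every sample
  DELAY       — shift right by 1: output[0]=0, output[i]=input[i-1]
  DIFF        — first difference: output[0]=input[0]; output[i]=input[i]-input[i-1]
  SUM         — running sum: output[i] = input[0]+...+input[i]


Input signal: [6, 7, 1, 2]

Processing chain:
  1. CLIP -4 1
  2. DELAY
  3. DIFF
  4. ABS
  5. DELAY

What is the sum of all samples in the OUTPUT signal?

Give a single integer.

Input: [6, 7, 1, 2]
Stage 1 (CLIP -4 1): clip(6,-4,1)=1, clip(7,-4,1)=1, clip(1,-4,1)=1, clip(2,-4,1)=1 -> [1, 1, 1, 1]
Stage 2 (DELAY): [0, 1, 1, 1] = [0, 1, 1, 1] -> [0, 1, 1, 1]
Stage 3 (DIFF): s[0]=0, 1-0=1, 1-1=0, 1-1=0 -> [0, 1, 0, 0]
Stage 4 (ABS): |0|=0, |1|=1, |0|=0, |0|=0 -> [0, 1, 0, 0]
Stage 5 (DELAY): [0, 0, 1, 0] = [0, 0, 1, 0] -> [0, 0, 1, 0]
Output sum: 1

Answer: 1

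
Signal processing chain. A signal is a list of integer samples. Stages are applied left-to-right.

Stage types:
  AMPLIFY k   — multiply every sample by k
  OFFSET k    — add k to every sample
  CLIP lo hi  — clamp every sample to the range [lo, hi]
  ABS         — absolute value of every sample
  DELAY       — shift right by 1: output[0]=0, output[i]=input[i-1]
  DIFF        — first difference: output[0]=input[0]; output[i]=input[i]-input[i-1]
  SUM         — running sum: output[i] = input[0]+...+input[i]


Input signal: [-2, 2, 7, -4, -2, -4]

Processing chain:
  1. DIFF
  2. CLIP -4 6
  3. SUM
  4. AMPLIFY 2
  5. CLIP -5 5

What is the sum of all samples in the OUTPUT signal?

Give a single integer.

Input: [-2, 2, 7, -4, -2, -4]
Stage 1 (DIFF): s[0]=-2, 2--2=4, 7-2=5, -4-7=-11, -2--4=2, -4--2=-2 -> [-2, 4, 5, -11, 2, -2]
Stage 2 (CLIP -4 6): clip(-2,-4,6)=-2, clip(4,-4,6)=4, clip(5,-4,6)=5, clip(-11,-4,6)=-4, clip(2,-4,6)=2, clip(-2,-4,6)=-2 -> [-2, 4, 5, -4, 2, -2]
Stage 3 (SUM): sum[0..0]=-2, sum[0..1]=2, sum[0..2]=7, sum[0..3]=3, sum[0..4]=5, sum[0..5]=3 -> [-2, 2, 7, 3, 5, 3]
Stage 4 (AMPLIFY 2): -2*2=-4, 2*2=4, 7*2=14, 3*2=6, 5*2=10, 3*2=6 -> [-4, 4, 14, 6, 10, 6]
Stage 5 (CLIP -5 5): clip(-4,-5,5)=-4, clip(4,-5,5)=4, clip(14,-5,5)=5, clip(6,-5,5)=5, clip(10,-5,5)=5, clip(6,-5,5)=5 -> [-4, 4, 5, 5, 5, 5]
Output sum: 20

Answer: 20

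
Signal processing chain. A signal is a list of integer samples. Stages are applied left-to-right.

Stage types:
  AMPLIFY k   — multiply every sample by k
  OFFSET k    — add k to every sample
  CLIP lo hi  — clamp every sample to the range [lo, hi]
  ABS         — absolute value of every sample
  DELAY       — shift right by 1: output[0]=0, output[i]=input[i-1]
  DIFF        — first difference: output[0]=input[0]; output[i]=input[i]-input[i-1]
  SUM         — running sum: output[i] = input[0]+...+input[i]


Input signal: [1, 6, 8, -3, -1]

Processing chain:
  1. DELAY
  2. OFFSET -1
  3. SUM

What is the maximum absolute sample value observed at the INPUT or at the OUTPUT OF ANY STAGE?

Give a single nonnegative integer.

Input: [1, 6, 8, -3, -1] (max |s|=8)
Stage 1 (DELAY): [0, 1, 6, 8, -3] = [0, 1, 6, 8, -3] -> [0, 1, 6, 8, -3] (max |s|=8)
Stage 2 (OFFSET -1): 0+-1=-1, 1+-1=0, 6+-1=5, 8+-1=7, -3+-1=-4 -> [-1, 0, 5, 7, -4] (max |s|=7)
Stage 3 (SUM): sum[0..0]=-1, sum[0..1]=-1, sum[0..2]=4, sum[0..3]=11, sum[0..4]=7 -> [-1, -1, 4, 11, 7] (max |s|=11)
Overall max amplitude: 11

Answer: 11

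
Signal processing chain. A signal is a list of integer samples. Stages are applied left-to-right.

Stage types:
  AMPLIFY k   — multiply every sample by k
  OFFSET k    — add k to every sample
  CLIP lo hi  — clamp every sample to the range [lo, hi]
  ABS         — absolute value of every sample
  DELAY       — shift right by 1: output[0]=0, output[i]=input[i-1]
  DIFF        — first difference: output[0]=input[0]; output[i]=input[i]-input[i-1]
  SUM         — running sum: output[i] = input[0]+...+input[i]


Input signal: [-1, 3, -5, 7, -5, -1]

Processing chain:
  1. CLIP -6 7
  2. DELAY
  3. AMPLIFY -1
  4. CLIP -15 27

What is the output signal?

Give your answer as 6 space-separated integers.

Answer: 0 1 -3 5 -7 5

Derivation:
Input: [-1, 3, -5, 7, -5, -1]
Stage 1 (CLIP -6 7): clip(-1,-6,7)=-1, clip(3,-6,7)=3, clip(-5,-6,7)=-5, clip(7,-6,7)=7, clip(-5,-6,7)=-5, clip(-1,-6,7)=-1 -> [-1, 3, -5, 7, -5, -1]
Stage 2 (DELAY): [0, -1, 3, -5, 7, -5] = [0, -1, 3, -5, 7, -5] -> [0, -1, 3, -5, 7, -5]
Stage 3 (AMPLIFY -1): 0*-1=0, -1*-1=1, 3*-1=-3, -5*-1=5, 7*-1=-7, -5*-1=5 -> [0, 1, -3, 5, -7, 5]
Stage 4 (CLIP -15 27): clip(0,-15,27)=0, clip(1,-15,27)=1, clip(-3,-15,27)=-3, clip(5,-15,27)=5, clip(-7,-15,27)=-7, clip(5,-15,27)=5 -> [0, 1, -3, 5, -7, 5]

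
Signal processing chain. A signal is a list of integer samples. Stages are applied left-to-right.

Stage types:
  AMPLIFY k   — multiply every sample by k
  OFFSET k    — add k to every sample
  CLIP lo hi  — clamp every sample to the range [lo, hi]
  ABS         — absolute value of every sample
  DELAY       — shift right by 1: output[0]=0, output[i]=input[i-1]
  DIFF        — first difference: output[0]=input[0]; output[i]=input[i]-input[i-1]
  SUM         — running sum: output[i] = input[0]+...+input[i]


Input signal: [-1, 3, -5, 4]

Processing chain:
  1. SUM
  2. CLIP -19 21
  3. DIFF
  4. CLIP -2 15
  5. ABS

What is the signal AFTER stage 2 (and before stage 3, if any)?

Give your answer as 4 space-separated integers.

Input: [-1, 3, -5, 4]
Stage 1 (SUM): sum[0..0]=-1, sum[0..1]=2, sum[0..2]=-3, sum[0..3]=1 -> [-1, 2, -3, 1]
Stage 2 (CLIP -19 21): clip(-1,-19,21)=-1, clip(2,-19,21)=2, clip(-3,-19,21)=-3, clip(1,-19,21)=1 -> [-1, 2, -3, 1]

Answer: -1 2 -3 1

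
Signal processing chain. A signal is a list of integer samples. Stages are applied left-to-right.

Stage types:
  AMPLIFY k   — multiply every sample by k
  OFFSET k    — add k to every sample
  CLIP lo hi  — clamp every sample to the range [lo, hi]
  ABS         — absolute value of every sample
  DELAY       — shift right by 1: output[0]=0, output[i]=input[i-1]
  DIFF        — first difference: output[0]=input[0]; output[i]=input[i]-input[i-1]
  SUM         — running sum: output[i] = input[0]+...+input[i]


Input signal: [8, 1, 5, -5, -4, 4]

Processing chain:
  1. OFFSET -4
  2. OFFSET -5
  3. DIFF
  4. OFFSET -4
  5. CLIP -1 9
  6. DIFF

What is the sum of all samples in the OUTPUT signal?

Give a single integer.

Input: [8, 1, 5, -5, -4, 4]
Stage 1 (OFFSET -4): 8+-4=4, 1+-4=-3, 5+-4=1, -5+-4=-9, -4+-4=-8, 4+-4=0 -> [4, -3, 1, -9, -8, 0]
Stage 2 (OFFSET -5): 4+-5=-1, -3+-5=-8, 1+-5=-4, -9+-5=-14, -8+-5=-13, 0+-5=-5 -> [-1, -8, -4, -14, -13, -5]
Stage 3 (DIFF): s[0]=-1, -8--1=-7, -4--8=4, -14--4=-10, -13--14=1, -5--13=8 -> [-1, -7, 4, -10, 1, 8]
Stage 4 (OFFSET -4): -1+-4=-5, -7+-4=-11, 4+-4=0, -10+-4=-14, 1+-4=-3, 8+-4=4 -> [-5, -11, 0, -14, -3, 4]
Stage 5 (CLIP -1 9): clip(-5,-1,9)=-1, clip(-11,-1,9)=-1, clip(0,-1,9)=0, clip(-14,-1,9)=-1, clip(-3,-1,9)=-1, clip(4,-1,9)=4 -> [-1, -1, 0, -1, -1, 4]
Stage 6 (DIFF): s[0]=-1, -1--1=0, 0--1=1, -1-0=-1, -1--1=0, 4--1=5 -> [-1, 0, 1, -1, 0, 5]
Output sum: 4

Answer: 4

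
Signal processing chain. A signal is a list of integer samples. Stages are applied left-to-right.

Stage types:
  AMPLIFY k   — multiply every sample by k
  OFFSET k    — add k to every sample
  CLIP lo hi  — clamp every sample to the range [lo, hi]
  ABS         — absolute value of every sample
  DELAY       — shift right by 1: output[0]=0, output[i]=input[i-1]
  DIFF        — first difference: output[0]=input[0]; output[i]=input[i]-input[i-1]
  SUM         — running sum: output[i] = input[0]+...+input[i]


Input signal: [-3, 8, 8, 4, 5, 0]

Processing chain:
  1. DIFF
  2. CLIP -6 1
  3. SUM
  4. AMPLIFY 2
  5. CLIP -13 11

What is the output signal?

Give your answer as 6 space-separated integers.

Answer: -6 -4 -4 -12 -10 -13

Derivation:
Input: [-3, 8, 8, 4, 5, 0]
Stage 1 (DIFF): s[0]=-3, 8--3=11, 8-8=0, 4-8=-4, 5-4=1, 0-5=-5 -> [-3, 11, 0, -4, 1, -5]
Stage 2 (CLIP -6 1): clip(-3,-6,1)=-3, clip(11,-6,1)=1, clip(0,-6,1)=0, clip(-4,-6,1)=-4, clip(1,-6,1)=1, clip(-5,-6,1)=-5 -> [-3, 1, 0, -4, 1, -5]
Stage 3 (SUM): sum[0..0]=-3, sum[0..1]=-2, sum[0..2]=-2, sum[0..3]=-6, sum[0..4]=-5, sum[0..5]=-10 -> [-3, -2, -2, -6, -5, -10]
Stage 4 (AMPLIFY 2): -3*2=-6, -2*2=-4, -2*2=-4, -6*2=-12, -5*2=-10, -10*2=-20 -> [-6, -4, -4, -12, -10, -20]
Stage 5 (CLIP -13 11): clip(-6,-13,11)=-6, clip(-4,-13,11)=-4, clip(-4,-13,11)=-4, clip(-12,-13,11)=-12, clip(-10,-13,11)=-10, clip(-20,-13,11)=-13 -> [-6, -4, -4, -12, -10, -13]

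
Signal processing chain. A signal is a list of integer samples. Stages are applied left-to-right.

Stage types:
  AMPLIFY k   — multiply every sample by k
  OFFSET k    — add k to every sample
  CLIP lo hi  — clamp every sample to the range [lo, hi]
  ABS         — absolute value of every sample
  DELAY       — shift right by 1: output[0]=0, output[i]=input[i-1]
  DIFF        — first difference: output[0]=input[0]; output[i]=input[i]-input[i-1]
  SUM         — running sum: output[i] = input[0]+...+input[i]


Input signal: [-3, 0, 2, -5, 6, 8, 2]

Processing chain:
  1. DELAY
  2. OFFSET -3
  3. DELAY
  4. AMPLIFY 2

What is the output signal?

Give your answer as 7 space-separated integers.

Answer: 0 -6 -12 -6 -2 -16 6

Derivation:
Input: [-3, 0, 2, -5, 6, 8, 2]
Stage 1 (DELAY): [0, -3, 0, 2, -5, 6, 8] = [0, -3, 0, 2, -5, 6, 8] -> [0, -3, 0, 2, -5, 6, 8]
Stage 2 (OFFSET -3): 0+-3=-3, -3+-3=-6, 0+-3=-3, 2+-3=-1, -5+-3=-8, 6+-3=3, 8+-3=5 -> [-3, -6, -3, -1, -8, 3, 5]
Stage 3 (DELAY): [0, -3, -6, -3, -1, -8, 3] = [0, -3, -6, -3, -1, -8, 3] -> [0, -3, -6, -3, -1, -8, 3]
Stage 4 (AMPLIFY 2): 0*2=0, -3*2=-6, -6*2=-12, -3*2=-6, -1*2=-2, -8*2=-16, 3*2=6 -> [0, -6, -12, -6, -2, -16, 6]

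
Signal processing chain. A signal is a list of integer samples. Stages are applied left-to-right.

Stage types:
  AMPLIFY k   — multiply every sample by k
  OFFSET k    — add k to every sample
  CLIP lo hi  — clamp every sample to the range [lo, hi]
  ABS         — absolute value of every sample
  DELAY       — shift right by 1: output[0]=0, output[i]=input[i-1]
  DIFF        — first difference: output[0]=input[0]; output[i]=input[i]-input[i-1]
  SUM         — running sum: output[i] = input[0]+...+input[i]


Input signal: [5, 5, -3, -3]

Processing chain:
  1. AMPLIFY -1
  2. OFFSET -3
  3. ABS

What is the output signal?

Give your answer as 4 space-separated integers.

Input: [5, 5, -3, -3]
Stage 1 (AMPLIFY -1): 5*-1=-5, 5*-1=-5, -3*-1=3, -3*-1=3 -> [-5, -5, 3, 3]
Stage 2 (OFFSET -3): -5+-3=-8, -5+-3=-8, 3+-3=0, 3+-3=0 -> [-8, -8, 0, 0]
Stage 3 (ABS): |-8|=8, |-8|=8, |0|=0, |0|=0 -> [8, 8, 0, 0]

Answer: 8 8 0 0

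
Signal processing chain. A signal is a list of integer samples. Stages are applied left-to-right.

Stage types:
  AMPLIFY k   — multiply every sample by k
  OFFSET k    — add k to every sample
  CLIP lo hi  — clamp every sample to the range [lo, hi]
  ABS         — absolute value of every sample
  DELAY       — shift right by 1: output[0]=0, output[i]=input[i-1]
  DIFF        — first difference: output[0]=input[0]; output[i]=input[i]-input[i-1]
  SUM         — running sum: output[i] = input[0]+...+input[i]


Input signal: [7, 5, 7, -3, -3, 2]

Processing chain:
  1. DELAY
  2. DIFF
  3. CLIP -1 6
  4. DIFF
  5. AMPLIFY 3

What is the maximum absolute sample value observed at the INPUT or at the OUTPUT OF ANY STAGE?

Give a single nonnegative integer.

Answer: 21

Derivation:
Input: [7, 5, 7, -3, -3, 2] (max |s|=7)
Stage 1 (DELAY): [0, 7, 5, 7, -3, -3] = [0, 7, 5, 7, -3, -3] -> [0, 7, 5, 7, -3, -3] (max |s|=7)
Stage 2 (DIFF): s[0]=0, 7-0=7, 5-7=-2, 7-5=2, -3-7=-10, -3--3=0 -> [0, 7, -2, 2, -10, 0] (max |s|=10)
Stage 3 (CLIP -1 6): clip(0,-1,6)=0, clip(7,-1,6)=6, clip(-2,-1,6)=-1, clip(2,-1,6)=2, clip(-10,-1,6)=-1, clip(0,-1,6)=0 -> [0, 6, -1, 2, -1, 0] (max |s|=6)
Stage 4 (DIFF): s[0]=0, 6-0=6, -1-6=-7, 2--1=3, -1-2=-3, 0--1=1 -> [0, 6, -7, 3, -3, 1] (max |s|=7)
Stage 5 (AMPLIFY 3): 0*3=0, 6*3=18, -7*3=-21, 3*3=9, -3*3=-9, 1*3=3 -> [0, 18, -21, 9, -9, 3] (max |s|=21)
Overall max amplitude: 21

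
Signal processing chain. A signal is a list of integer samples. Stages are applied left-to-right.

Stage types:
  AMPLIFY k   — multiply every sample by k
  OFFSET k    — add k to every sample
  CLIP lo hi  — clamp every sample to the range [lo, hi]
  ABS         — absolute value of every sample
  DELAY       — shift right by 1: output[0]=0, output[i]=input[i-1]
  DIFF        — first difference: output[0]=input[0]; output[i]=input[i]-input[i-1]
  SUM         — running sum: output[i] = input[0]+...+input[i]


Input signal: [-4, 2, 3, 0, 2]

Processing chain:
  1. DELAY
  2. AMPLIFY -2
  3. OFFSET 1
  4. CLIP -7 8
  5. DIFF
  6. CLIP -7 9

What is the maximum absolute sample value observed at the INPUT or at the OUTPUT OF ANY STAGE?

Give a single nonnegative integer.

Answer: 11

Derivation:
Input: [-4, 2, 3, 0, 2] (max |s|=4)
Stage 1 (DELAY): [0, -4, 2, 3, 0] = [0, -4, 2, 3, 0] -> [0, -4, 2, 3, 0] (max |s|=4)
Stage 2 (AMPLIFY -2): 0*-2=0, -4*-2=8, 2*-2=-4, 3*-2=-6, 0*-2=0 -> [0, 8, -4, -6, 0] (max |s|=8)
Stage 3 (OFFSET 1): 0+1=1, 8+1=9, -4+1=-3, -6+1=-5, 0+1=1 -> [1, 9, -3, -5, 1] (max |s|=9)
Stage 4 (CLIP -7 8): clip(1,-7,8)=1, clip(9,-7,8)=8, clip(-3,-7,8)=-3, clip(-5,-7,8)=-5, clip(1,-7,8)=1 -> [1, 8, -3, -5, 1] (max |s|=8)
Stage 5 (DIFF): s[0]=1, 8-1=7, -3-8=-11, -5--3=-2, 1--5=6 -> [1, 7, -11, -2, 6] (max |s|=11)
Stage 6 (CLIP -7 9): clip(1,-7,9)=1, clip(7,-7,9)=7, clip(-11,-7,9)=-7, clip(-2,-7,9)=-2, clip(6,-7,9)=6 -> [1, 7, -7, -2, 6] (max |s|=7)
Overall max amplitude: 11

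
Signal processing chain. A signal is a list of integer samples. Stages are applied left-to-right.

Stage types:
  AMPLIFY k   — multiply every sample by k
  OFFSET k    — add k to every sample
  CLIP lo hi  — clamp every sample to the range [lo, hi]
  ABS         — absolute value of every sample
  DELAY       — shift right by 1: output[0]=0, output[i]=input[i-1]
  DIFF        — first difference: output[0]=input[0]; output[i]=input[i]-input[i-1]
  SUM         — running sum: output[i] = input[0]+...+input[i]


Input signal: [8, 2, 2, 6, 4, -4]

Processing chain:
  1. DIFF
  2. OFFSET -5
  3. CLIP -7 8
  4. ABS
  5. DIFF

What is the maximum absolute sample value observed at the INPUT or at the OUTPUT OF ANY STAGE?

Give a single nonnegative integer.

Input: [8, 2, 2, 6, 4, -4] (max |s|=8)
Stage 1 (DIFF): s[0]=8, 2-8=-6, 2-2=0, 6-2=4, 4-6=-2, -4-4=-8 -> [8, -6, 0, 4, -2, -8] (max |s|=8)
Stage 2 (OFFSET -5): 8+-5=3, -6+-5=-11, 0+-5=-5, 4+-5=-1, -2+-5=-7, -8+-5=-13 -> [3, -11, -5, -1, -7, -13] (max |s|=13)
Stage 3 (CLIP -7 8): clip(3,-7,8)=3, clip(-11,-7,8)=-7, clip(-5,-7,8)=-5, clip(-1,-7,8)=-1, clip(-7,-7,8)=-7, clip(-13,-7,8)=-7 -> [3, -7, -5, -1, -7, -7] (max |s|=7)
Stage 4 (ABS): |3|=3, |-7|=7, |-5|=5, |-1|=1, |-7|=7, |-7|=7 -> [3, 7, 5, 1, 7, 7] (max |s|=7)
Stage 5 (DIFF): s[0]=3, 7-3=4, 5-7=-2, 1-5=-4, 7-1=6, 7-7=0 -> [3, 4, -2, -4, 6, 0] (max |s|=6)
Overall max amplitude: 13

Answer: 13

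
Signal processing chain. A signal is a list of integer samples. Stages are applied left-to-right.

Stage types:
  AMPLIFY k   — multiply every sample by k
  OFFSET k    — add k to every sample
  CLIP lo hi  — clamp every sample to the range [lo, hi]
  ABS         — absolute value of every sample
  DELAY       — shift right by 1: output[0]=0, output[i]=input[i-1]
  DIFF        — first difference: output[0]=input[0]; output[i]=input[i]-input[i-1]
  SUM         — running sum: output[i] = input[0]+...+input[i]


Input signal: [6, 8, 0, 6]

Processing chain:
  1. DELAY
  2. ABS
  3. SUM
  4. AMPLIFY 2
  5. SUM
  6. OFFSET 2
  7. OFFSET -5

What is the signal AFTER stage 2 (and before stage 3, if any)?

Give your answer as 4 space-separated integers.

Input: [6, 8, 0, 6]
Stage 1 (DELAY): [0, 6, 8, 0] = [0, 6, 8, 0] -> [0, 6, 8, 0]
Stage 2 (ABS): |0|=0, |6|=6, |8|=8, |0|=0 -> [0, 6, 8, 0]

Answer: 0 6 8 0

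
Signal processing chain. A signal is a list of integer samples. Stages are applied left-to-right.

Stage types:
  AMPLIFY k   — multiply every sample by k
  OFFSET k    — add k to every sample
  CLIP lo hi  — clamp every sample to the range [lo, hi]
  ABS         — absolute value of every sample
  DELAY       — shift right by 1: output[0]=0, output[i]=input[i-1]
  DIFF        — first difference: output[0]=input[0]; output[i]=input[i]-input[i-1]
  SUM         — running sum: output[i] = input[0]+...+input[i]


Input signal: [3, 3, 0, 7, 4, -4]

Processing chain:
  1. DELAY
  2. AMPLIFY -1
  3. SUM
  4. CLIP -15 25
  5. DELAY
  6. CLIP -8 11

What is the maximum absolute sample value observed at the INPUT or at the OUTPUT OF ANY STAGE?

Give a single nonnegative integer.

Answer: 17

Derivation:
Input: [3, 3, 0, 7, 4, -4] (max |s|=7)
Stage 1 (DELAY): [0, 3, 3, 0, 7, 4] = [0, 3, 3, 0, 7, 4] -> [0, 3, 3, 0, 7, 4] (max |s|=7)
Stage 2 (AMPLIFY -1): 0*-1=0, 3*-1=-3, 3*-1=-3, 0*-1=0, 7*-1=-7, 4*-1=-4 -> [0, -3, -3, 0, -7, -4] (max |s|=7)
Stage 3 (SUM): sum[0..0]=0, sum[0..1]=-3, sum[0..2]=-6, sum[0..3]=-6, sum[0..4]=-13, sum[0..5]=-17 -> [0, -3, -6, -6, -13, -17] (max |s|=17)
Stage 4 (CLIP -15 25): clip(0,-15,25)=0, clip(-3,-15,25)=-3, clip(-6,-15,25)=-6, clip(-6,-15,25)=-6, clip(-13,-15,25)=-13, clip(-17,-15,25)=-15 -> [0, -3, -6, -6, -13, -15] (max |s|=15)
Stage 5 (DELAY): [0, 0, -3, -6, -6, -13] = [0, 0, -3, -6, -6, -13] -> [0, 0, -3, -6, -6, -13] (max |s|=13)
Stage 6 (CLIP -8 11): clip(0,-8,11)=0, clip(0,-8,11)=0, clip(-3,-8,11)=-3, clip(-6,-8,11)=-6, clip(-6,-8,11)=-6, clip(-13,-8,11)=-8 -> [0, 0, -3, -6, -6, -8] (max |s|=8)
Overall max amplitude: 17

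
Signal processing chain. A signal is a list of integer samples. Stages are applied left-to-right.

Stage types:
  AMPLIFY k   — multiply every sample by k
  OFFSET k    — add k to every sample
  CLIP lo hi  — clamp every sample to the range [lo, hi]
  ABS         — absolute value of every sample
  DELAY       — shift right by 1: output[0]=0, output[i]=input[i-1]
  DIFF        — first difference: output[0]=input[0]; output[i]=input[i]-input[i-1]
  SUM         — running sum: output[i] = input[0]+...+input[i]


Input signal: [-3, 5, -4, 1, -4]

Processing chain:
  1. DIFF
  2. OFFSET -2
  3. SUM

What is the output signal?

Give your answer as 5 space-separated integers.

Answer: -5 1 -10 -7 -14

Derivation:
Input: [-3, 5, -4, 1, -4]
Stage 1 (DIFF): s[0]=-3, 5--3=8, -4-5=-9, 1--4=5, -4-1=-5 -> [-3, 8, -9, 5, -5]
Stage 2 (OFFSET -2): -3+-2=-5, 8+-2=6, -9+-2=-11, 5+-2=3, -5+-2=-7 -> [-5, 6, -11, 3, -7]
Stage 3 (SUM): sum[0..0]=-5, sum[0..1]=1, sum[0..2]=-10, sum[0..3]=-7, sum[0..4]=-14 -> [-5, 1, -10, -7, -14]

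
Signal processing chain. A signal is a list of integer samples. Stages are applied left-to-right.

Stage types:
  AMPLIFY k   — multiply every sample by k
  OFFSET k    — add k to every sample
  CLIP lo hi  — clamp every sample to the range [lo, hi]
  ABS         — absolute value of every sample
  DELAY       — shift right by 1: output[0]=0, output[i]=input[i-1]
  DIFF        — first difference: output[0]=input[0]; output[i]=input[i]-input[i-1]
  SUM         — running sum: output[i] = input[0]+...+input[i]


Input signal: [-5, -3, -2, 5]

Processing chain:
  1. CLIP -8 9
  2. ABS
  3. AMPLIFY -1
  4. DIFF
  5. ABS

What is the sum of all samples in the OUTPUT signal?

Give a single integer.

Answer: 11

Derivation:
Input: [-5, -3, -2, 5]
Stage 1 (CLIP -8 9): clip(-5,-8,9)=-5, clip(-3,-8,9)=-3, clip(-2,-8,9)=-2, clip(5,-8,9)=5 -> [-5, -3, -2, 5]
Stage 2 (ABS): |-5|=5, |-3|=3, |-2|=2, |5|=5 -> [5, 3, 2, 5]
Stage 3 (AMPLIFY -1): 5*-1=-5, 3*-1=-3, 2*-1=-2, 5*-1=-5 -> [-5, -3, -2, -5]
Stage 4 (DIFF): s[0]=-5, -3--5=2, -2--3=1, -5--2=-3 -> [-5, 2, 1, -3]
Stage 5 (ABS): |-5|=5, |2|=2, |1|=1, |-3|=3 -> [5, 2, 1, 3]
Output sum: 11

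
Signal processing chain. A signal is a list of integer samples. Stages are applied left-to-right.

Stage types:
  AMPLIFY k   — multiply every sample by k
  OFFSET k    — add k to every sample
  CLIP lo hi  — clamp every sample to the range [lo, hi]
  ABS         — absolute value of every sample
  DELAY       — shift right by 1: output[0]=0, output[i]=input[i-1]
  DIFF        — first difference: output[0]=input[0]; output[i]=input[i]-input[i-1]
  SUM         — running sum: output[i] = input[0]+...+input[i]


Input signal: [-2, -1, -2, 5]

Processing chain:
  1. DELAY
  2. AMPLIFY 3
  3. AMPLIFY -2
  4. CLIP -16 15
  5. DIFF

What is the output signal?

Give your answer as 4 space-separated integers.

Input: [-2, -1, -2, 5]
Stage 1 (DELAY): [0, -2, -1, -2] = [0, -2, -1, -2] -> [0, -2, -1, -2]
Stage 2 (AMPLIFY 3): 0*3=0, -2*3=-6, -1*3=-3, -2*3=-6 -> [0, -6, -3, -6]
Stage 3 (AMPLIFY -2): 0*-2=0, -6*-2=12, -3*-2=6, -6*-2=12 -> [0, 12, 6, 12]
Stage 4 (CLIP -16 15): clip(0,-16,15)=0, clip(12,-16,15)=12, clip(6,-16,15)=6, clip(12,-16,15)=12 -> [0, 12, 6, 12]
Stage 5 (DIFF): s[0]=0, 12-0=12, 6-12=-6, 12-6=6 -> [0, 12, -6, 6]

Answer: 0 12 -6 6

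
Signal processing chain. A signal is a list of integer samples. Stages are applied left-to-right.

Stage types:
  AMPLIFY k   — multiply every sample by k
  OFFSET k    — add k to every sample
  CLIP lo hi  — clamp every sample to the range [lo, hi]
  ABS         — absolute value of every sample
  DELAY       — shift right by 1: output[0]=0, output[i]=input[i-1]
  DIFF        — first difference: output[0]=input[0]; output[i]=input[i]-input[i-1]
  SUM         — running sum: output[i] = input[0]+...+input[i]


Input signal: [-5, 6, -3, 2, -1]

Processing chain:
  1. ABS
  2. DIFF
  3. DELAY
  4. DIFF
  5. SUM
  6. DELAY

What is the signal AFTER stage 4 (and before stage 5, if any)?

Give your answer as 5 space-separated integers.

Input: [-5, 6, -3, 2, -1]
Stage 1 (ABS): |-5|=5, |6|=6, |-3|=3, |2|=2, |-1|=1 -> [5, 6, 3, 2, 1]
Stage 2 (DIFF): s[0]=5, 6-5=1, 3-6=-3, 2-3=-1, 1-2=-1 -> [5, 1, -3, -1, -1]
Stage 3 (DELAY): [0, 5, 1, -3, -1] = [0, 5, 1, -3, -1] -> [0, 5, 1, -3, -1]
Stage 4 (DIFF): s[0]=0, 5-0=5, 1-5=-4, -3-1=-4, -1--3=2 -> [0, 5, -4, -4, 2]

Answer: 0 5 -4 -4 2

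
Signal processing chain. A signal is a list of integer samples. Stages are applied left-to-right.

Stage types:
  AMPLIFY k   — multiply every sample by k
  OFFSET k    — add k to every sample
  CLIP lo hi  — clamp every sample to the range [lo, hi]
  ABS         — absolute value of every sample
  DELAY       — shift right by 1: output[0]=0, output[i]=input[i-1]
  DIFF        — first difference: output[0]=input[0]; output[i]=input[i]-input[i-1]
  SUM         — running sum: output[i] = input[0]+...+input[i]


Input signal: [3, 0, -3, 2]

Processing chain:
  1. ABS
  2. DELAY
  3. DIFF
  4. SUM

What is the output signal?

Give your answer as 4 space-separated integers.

Input: [3, 0, -3, 2]
Stage 1 (ABS): |3|=3, |0|=0, |-3|=3, |2|=2 -> [3, 0, 3, 2]
Stage 2 (DELAY): [0, 3, 0, 3] = [0, 3, 0, 3] -> [0, 3, 0, 3]
Stage 3 (DIFF): s[0]=0, 3-0=3, 0-3=-3, 3-0=3 -> [0, 3, -3, 3]
Stage 4 (SUM): sum[0..0]=0, sum[0..1]=3, sum[0..2]=0, sum[0..3]=3 -> [0, 3, 0, 3]

Answer: 0 3 0 3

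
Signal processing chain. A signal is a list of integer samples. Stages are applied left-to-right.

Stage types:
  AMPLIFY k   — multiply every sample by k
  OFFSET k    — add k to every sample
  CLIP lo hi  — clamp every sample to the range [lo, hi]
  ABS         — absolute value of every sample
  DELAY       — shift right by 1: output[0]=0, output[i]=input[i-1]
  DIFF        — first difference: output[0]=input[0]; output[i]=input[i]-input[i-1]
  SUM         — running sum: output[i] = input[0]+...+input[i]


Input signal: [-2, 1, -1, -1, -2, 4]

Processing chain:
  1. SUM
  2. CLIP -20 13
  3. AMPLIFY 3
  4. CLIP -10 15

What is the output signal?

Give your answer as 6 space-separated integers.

Answer: -6 -3 -6 -9 -10 -3

Derivation:
Input: [-2, 1, -1, -1, -2, 4]
Stage 1 (SUM): sum[0..0]=-2, sum[0..1]=-1, sum[0..2]=-2, sum[0..3]=-3, sum[0..4]=-5, sum[0..5]=-1 -> [-2, -1, -2, -3, -5, -1]
Stage 2 (CLIP -20 13): clip(-2,-20,13)=-2, clip(-1,-20,13)=-1, clip(-2,-20,13)=-2, clip(-3,-20,13)=-3, clip(-5,-20,13)=-5, clip(-1,-20,13)=-1 -> [-2, -1, -2, -3, -5, -1]
Stage 3 (AMPLIFY 3): -2*3=-6, -1*3=-3, -2*3=-6, -3*3=-9, -5*3=-15, -1*3=-3 -> [-6, -3, -6, -9, -15, -3]
Stage 4 (CLIP -10 15): clip(-6,-10,15)=-6, clip(-3,-10,15)=-3, clip(-6,-10,15)=-6, clip(-9,-10,15)=-9, clip(-15,-10,15)=-10, clip(-3,-10,15)=-3 -> [-6, -3, -6, -9, -10, -3]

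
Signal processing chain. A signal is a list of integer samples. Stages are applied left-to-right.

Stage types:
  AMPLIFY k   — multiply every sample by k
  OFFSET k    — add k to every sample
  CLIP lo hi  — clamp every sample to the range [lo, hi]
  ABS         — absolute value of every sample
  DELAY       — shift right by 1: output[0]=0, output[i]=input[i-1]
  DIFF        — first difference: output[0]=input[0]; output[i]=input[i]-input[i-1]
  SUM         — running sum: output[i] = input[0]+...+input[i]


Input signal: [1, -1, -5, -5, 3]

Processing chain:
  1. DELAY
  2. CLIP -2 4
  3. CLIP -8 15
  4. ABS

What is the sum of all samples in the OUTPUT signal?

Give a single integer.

Answer: 6

Derivation:
Input: [1, -1, -5, -5, 3]
Stage 1 (DELAY): [0, 1, -1, -5, -5] = [0, 1, -1, -5, -5] -> [0, 1, -1, -5, -5]
Stage 2 (CLIP -2 4): clip(0,-2,4)=0, clip(1,-2,4)=1, clip(-1,-2,4)=-1, clip(-5,-2,4)=-2, clip(-5,-2,4)=-2 -> [0, 1, -1, -2, -2]
Stage 3 (CLIP -8 15): clip(0,-8,15)=0, clip(1,-8,15)=1, clip(-1,-8,15)=-1, clip(-2,-8,15)=-2, clip(-2,-8,15)=-2 -> [0, 1, -1, -2, -2]
Stage 4 (ABS): |0|=0, |1|=1, |-1|=1, |-2|=2, |-2|=2 -> [0, 1, 1, 2, 2]
Output sum: 6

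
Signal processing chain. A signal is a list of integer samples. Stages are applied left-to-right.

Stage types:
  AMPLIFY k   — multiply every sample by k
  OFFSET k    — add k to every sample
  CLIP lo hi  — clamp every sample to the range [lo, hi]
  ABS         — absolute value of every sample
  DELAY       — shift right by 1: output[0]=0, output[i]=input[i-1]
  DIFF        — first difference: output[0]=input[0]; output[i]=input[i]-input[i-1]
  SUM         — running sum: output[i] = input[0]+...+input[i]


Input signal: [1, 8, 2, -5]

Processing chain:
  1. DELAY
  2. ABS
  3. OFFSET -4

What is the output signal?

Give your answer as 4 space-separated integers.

Answer: -4 -3 4 -2

Derivation:
Input: [1, 8, 2, -5]
Stage 1 (DELAY): [0, 1, 8, 2] = [0, 1, 8, 2] -> [0, 1, 8, 2]
Stage 2 (ABS): |0|=0, |1|=1, |8|=8, |2|=2 -> [0, 1, 8, 2]
Stage 3 (OFFSET -4): 0+-4=-4, 1+-4=-3, 8+-4=4, 2+-4=-2 -> [-4, -3, 4, -2]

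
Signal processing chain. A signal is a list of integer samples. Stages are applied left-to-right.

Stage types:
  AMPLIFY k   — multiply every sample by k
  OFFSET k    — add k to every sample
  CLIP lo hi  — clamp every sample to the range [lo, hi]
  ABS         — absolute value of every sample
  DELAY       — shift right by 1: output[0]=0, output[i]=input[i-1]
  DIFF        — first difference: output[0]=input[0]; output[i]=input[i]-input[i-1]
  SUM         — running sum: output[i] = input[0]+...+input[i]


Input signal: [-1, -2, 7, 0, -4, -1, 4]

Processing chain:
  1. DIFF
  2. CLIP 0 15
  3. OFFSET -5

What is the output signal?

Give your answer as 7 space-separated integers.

Input: [-1, -2, 7, 0, -4, -1, 4]
Stage 1 (DIFF): s[0]=-1, -2--1=-1, 7--2=9, 0-7=-7, -4-0=-4, -1--4=3, 4--1=5 -> [-1, -1, 9, -7, -4, 3, 5]
Stage 2 (CLIP 0 15): clip(-1,0,15)=0, clip(-1,0,15)=0, clip(9,0,15)=9, clip(-7,0,15)=0, clip(-4,0,15)=0, clip(3,0,15)=3, clip(5,0,15)=5 -> [0, 0, 9, 0, 0, 3, 5]
Stage 3 (OFFSET -5): 0+-5=-5, 0+-5=-5, 9+-5=4, 0+-5=-5, 0+-5=-5, 3+-5=-2, 5+-5=0 -> [-5, -5, 4, -5, -5, -2, 0]

Answer: -5 -5 4 -5 -5 -2 0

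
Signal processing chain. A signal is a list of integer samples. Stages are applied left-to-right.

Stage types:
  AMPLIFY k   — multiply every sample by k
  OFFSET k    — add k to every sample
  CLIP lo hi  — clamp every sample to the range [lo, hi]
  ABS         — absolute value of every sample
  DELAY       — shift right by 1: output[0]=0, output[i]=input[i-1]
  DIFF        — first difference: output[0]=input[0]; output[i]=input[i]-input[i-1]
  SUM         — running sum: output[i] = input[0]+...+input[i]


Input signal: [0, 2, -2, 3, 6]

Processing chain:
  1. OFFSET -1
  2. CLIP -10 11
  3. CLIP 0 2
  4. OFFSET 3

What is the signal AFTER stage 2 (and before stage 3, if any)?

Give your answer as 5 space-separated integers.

Answer: -1 1 -3 2 5

Derivation:
Input: [0, 2, -2, 3, 6]
Stage 1 (OFFSET -1): 0+-1=-1, 2+-1=1, -2+-1=-3, 3+-1=2, 6+-1=5 -> [-1, 1, -3, 2, 5]
Stage 2 (CLIP -10 11): clip(-1,-10,11)=-1, clip(1,-10,11)=1, clip(-3,-10,11)=-3, clip(2,-10,11)=2, clip(5,-10,11)=5 -> [-1, 1, -3, 2, 5]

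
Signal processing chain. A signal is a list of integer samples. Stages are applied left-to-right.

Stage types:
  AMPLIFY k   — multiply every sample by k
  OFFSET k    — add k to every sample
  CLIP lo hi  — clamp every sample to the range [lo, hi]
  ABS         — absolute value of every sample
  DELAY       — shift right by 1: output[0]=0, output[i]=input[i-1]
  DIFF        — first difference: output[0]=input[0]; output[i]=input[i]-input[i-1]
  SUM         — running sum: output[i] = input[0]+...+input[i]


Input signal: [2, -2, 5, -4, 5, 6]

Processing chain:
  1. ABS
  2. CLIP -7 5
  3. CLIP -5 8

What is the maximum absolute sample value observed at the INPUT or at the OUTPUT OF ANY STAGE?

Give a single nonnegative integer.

Input: [2, -2, 5, -4, 5, 6] (max |s|=6)
Stage 1 (ABS): |2|=2, |-2|=2, |5|=5, |-4|=4, |5|=5, |6|=6 -> [2, 2, 5, 4, 5, 6] (max |s|=6)
Stage 2 (CLIP -7 5): clip(2,-7,5)=2, clip(2,-7,5)=2, clip(5,-7,5)=5, clip(4,-7,5)=4, clip(5,-7,5)=5, clip(6,-7,5)=5 -> [2, 2, 5, 4, 5, 5] (max |s|=5)
Stage 3 (CLIP -5 8): clip(2,-5,8)=2, clip(2,-5,8)=2, clip(5,-5,8)=5, clip(4,-5,8)=4, clip(5,-5,8)=5, clip(5,-5,8)=5 -> [2, 2, 5, 4, 5, 5] (max |s|=5)
Overall max amplitude: 6

Answer: 6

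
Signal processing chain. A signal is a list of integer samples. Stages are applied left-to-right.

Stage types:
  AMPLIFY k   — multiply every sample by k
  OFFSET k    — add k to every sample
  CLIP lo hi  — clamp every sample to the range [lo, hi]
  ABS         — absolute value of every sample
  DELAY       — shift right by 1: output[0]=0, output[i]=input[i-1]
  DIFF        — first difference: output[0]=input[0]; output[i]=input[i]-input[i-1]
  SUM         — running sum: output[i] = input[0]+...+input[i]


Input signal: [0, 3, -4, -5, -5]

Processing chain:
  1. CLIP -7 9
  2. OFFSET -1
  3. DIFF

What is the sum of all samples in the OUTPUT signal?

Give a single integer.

Input: [0, 3, -4, -5, -5]
Stage 1 (CLIP -7 9): clip(0,-7,9)=0, clip(3,-7,9)=3, clip(-4,-7,9)=-4, clip(-5,-7,9)=-5, clip(-5,-7,9)=-5 -> [0, 3, -4, -5, -5]
Stage 2 (OFFSET -1): 0+-1=-1, 3+-1=2, -4+-1=-5, -5+-1=-6, -5+-1=-6 -> [-1, 2, -5, -6, -6]
Stage 3 (DIFF): s[0]=-1, 2--1=3, -5-2=-7, -6--5=-1, -6--6=0 -> [-1, 3, -7, -1, 0]
Output sum: -6

Answer: -6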